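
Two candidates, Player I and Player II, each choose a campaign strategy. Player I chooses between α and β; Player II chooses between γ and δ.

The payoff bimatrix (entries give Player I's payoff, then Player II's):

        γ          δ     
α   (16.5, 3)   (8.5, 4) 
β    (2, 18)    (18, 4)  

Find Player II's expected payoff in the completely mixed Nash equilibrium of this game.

4

First find x, the probability Player I plays α, from Player II's indifference between γ and δ: 3x + 18(1−x) = 4x + 4(1−x), giving x = 14/15.
Since Player II is indifferent in equilibrium, Player II's expected payoff equals the payoff from either column against (14/15, 1/15). Using γ: 3(14/15) + 18(1/15) = 4.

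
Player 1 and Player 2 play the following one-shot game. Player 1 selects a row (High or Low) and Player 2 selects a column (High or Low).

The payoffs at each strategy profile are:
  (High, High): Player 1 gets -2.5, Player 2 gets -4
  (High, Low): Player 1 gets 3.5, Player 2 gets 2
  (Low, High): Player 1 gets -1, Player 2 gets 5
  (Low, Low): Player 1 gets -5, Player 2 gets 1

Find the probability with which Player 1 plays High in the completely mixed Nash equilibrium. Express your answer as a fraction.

2/5

Let p be the probability that Player 1 plays High. In a completely mixed equilibrium, Player 2 must be indifferent between High and Low.
Player 2's expected payoff from High is −4p + 5(1−p); from Low it is 2p + (1−p).
Setting these equal: −9p + 5 = p + 1, so p = 2/5.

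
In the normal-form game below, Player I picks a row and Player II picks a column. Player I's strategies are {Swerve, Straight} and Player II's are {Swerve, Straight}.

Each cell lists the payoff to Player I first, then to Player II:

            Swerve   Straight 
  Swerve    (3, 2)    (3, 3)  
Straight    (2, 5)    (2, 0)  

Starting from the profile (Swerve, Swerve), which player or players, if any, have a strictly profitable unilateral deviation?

Player I at (Swerve, Swerve) earns 3; deviating to Straight yields 2 — not better.
Player II earns 2; deviating to Straight yields 3 — a strict improvement.
Only Player II has a strictly profitable deviation.

Player II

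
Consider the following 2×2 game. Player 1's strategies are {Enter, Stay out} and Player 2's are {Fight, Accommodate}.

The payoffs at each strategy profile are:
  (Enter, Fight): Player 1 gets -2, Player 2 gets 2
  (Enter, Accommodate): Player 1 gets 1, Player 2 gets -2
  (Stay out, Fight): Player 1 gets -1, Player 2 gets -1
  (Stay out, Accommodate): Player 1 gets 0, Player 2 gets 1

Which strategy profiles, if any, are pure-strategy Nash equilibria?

none

(Enter, Fight): Player 1 prefers Stay out (-1 > -2) — not an equilibrium.
(Enter, Accommodate): Player 2 prefers Fight (2 > -2) — not an equilibrium.
(Stay out, Fight): Player 2 prefers Accommodate (1 > -1) — not an equilibrium.
(Stay out, Accommodate): Player 1 prefers Enter (1 > 0) — not an equilibrium.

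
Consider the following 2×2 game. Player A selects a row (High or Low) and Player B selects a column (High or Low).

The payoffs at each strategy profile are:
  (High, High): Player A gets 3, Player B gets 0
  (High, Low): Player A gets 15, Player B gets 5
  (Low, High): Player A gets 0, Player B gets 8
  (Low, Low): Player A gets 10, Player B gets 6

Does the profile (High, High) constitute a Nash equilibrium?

At (High, High), Player A earns 3; switching to Low would give 0, so Player A has no profitable deviation.
Player B earns 0; switching to Low would give 5, so Player B would deviate.
Since at least one player can profitably deviate, this is not a Nash equilibrium.

No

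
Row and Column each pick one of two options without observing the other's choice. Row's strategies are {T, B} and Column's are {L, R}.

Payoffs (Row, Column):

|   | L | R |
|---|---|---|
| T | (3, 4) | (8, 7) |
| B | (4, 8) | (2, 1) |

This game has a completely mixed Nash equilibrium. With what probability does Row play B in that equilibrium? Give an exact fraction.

Let r be the probability that Row plays T. In a completely mixed equilibrium, Column must be indifferent between L and R.
Column's expected payoff from L is 4r + 8(1−r); from R it is 7r + (1−r).
Setting these equal: −4r + 8 = 6r + 1, so r = 7/10.
Therefore Row plays B with probability 1 − 7/10 = 3/10.

3/10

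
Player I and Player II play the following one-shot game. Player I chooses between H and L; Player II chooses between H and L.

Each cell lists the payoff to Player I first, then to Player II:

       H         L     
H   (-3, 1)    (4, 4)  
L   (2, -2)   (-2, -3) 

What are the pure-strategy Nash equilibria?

(H, H): Player I prefers L (2 > -3); Player II prefers L (4 > 1) — not an equilibrium.
(H, L): Player I gets 4 ≥ -2 from L, and Player II gets 4 ≥ 1 from H — Nash equilibrium.
(L, H): Player I gets 2 ≥ -3 from H, and Player II gets -2 ≥ -3 from L — Nash equilibrium.
(L, L): Player I prefers H (4 > -2); Player II prefers H (-2 > -3) — not an equilibrium.

(H, L) and (L, H)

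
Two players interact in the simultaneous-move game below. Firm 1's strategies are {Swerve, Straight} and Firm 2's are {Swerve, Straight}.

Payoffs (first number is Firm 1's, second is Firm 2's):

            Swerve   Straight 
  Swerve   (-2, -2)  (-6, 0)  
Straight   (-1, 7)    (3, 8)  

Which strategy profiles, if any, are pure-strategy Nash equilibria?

(Straight, Straight)

(Swerve, Swerve): Firm 1 prefers Straight (-1 > -2); Firm 2 prefers Straight (0 > -2) — not an equilibrium.
(Swerve, Straight): Firm 1 prefers Straight (3 > -6) — not an equilibrium.
(Straight, Swerve): Firm 2 prefers Straight (8 > 7) — not an equilibrium.
(Straight, Straight): Firm 1 gets 3 ≥ -6 from Swerve, and Firm 2 gets 8 ≥ 7 from Swerve — Nash equilibrium.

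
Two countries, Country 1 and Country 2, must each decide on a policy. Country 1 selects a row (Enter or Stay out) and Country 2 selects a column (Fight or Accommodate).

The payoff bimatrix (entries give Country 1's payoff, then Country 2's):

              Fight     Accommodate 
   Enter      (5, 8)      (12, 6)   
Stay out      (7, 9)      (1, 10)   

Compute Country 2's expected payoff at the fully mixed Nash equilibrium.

First find p, the probability Country 1 plays Enter, from Country 2's indifference between Fight and Accommodate: 8p + 9(1−p) = 6p + 10(1−p), giving p = 1/3.
Since Country 2 is indifferent in equilibrium, Country 2's expected payoff equals the payoff from either column against (1/3, 2/3). Using Fight: 8(1/3) + 9(2/3) = 26/3.

26/3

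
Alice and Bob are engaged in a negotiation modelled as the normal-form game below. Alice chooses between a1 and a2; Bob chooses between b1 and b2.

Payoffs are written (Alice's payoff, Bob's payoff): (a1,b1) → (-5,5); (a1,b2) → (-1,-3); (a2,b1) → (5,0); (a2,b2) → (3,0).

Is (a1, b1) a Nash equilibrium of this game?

At (a1, b1), Alice earns -5; switching to a2 would give 5, so Alice would deviate.
Bob earns 5; switching to b2 would give -3, so Bob has no profitable deviation.
Since at least one player can profitably deviate, this is not a Nash equilibrium.

No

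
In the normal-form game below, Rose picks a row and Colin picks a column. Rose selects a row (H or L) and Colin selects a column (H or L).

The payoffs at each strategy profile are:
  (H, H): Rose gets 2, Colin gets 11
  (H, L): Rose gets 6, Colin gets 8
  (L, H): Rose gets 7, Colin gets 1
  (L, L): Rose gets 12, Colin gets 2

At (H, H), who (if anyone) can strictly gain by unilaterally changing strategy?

Rose

Rose at (H, H) earns 2; deviating to L yields 7 — a strict improvement.
Colin earns 11; deviating to L yields 8 — not better.
Only Rose has a strictly profitable deviation.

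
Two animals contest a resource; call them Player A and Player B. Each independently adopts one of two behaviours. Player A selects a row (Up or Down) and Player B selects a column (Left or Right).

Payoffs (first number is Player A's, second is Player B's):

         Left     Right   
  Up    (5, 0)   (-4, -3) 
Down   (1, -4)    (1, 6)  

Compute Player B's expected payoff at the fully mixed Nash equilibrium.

First find x, the probability Player A plays Up, from Player B's indifference between Left and Right: −4(1−x) = −3x + 6(1−x), giving x = 10/13.
Since Player B is indifferent in equilibrium, Player B's expected payoff equals the payoff from either column against (10/13, 3/13). Using Left: −4(3/13) = -12/13.

-12/13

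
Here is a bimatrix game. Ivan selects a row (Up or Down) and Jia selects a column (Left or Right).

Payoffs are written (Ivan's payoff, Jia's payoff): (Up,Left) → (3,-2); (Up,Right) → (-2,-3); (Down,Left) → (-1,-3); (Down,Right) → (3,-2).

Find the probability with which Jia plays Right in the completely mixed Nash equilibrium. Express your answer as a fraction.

Let q be the probability that Jia plays Left. In a completely mixed equilibrium, Ivan must be indifferent between Up and Down.
Ivan's expected payoff from Up is 3q − 2(1−q); from Down it is −q + 3(1−q).
Setting these equal: 5q − 2 = −4q + 3, so q = 5/9.
Therefore Jia plays Right with probability 1 − 5/9 = 4/9.

4/9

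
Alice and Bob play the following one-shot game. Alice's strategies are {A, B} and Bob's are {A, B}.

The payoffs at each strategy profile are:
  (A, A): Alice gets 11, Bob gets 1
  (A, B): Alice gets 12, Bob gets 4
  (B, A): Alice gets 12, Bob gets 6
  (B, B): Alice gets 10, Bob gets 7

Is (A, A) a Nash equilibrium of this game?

At (A, A), Alice earns 11; switching to B would give 12, so Alice would deviate.
Bob earns 1; switching to B would give 4, so Bob would deviate.
Since at least one player can profitably deviate, this is not a Nash equilibrium.

No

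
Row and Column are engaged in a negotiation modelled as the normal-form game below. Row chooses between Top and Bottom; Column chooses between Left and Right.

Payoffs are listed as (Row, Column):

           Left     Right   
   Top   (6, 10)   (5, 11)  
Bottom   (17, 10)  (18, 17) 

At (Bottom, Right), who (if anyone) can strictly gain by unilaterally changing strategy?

Row at (Bottom, Right) earns 18; deviating to Top yields 5 — not better.
Column earns 17; deviating to Left yields 10 — not better.
Neither player can strictly improve; the profile is a Nash equilibrium.

Neither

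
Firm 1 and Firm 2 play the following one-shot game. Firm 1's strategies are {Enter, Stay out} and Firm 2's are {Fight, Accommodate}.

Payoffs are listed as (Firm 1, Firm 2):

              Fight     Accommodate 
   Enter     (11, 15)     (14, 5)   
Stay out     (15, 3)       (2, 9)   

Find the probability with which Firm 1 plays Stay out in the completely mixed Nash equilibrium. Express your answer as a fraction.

5/8

Let r be the probability that Firm 1 plays Enter. In a completely mixed equilibrium, Firm 2 must be indifferent between Fight and Accommodate.
Firm 2's expected payoff from Fight is 15r + 3(1−r); from Accommodate it is 5r + 9(1−r).
Setting these equal: 12r + 3 = −4r + 9, so r = 3/8.
Therefore Firm 1 plays Stay out with probability 1 − 3/8 = 5/8.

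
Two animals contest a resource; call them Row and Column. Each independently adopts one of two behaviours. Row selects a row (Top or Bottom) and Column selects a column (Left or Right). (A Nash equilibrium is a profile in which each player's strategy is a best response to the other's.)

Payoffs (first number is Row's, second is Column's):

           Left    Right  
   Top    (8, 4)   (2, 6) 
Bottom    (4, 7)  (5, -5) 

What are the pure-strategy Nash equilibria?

none

(Top, Left): Column prefers Right (6 > 4) — not an equilibrium.
(Top, Right): Row prefers Bottom (5 > 2) — not an equilibrium.
(Bottom, Left): Row prefers Top (8 > 4) — not an equilibrium.
(Bottom, Right): Column prefers Left (7 > -5) — not an equilibrium.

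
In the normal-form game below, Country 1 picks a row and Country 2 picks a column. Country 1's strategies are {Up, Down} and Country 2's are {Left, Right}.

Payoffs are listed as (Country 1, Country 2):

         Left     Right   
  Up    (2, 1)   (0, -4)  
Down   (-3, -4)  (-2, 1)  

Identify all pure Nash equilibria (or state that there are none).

(Up, Left)

(Up, Left): Country 1 gets 2 ≥ -3 from Down, and Country 2 gets 1 ≥ -4 from Right — Nash equilibrium.
(Up, Right): Country 2 prefers Left (1 > -4) — not an equilibrium.
(Down, Left): Country 1 prefers Up (2 > -3); Country 2 prefers Right (1 > -4) — not an equilibrium.
(Down, Right): Country 1 prefers Up (0 > -2) — not an equilibrium.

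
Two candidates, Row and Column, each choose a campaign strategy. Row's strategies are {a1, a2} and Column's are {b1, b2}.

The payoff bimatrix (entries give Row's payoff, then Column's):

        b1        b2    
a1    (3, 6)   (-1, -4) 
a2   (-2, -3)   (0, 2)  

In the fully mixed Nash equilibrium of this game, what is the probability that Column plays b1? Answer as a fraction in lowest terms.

1/6

Let c be the probability that Column plays b1. In a completely mixed equilibrium, Row must be indifferent between a1 and a2.
Row's expected payoff from a1 is 3c − (1−c); from a2 it is −2c.
Setting these equal: 4c − 1 = −2c, so c = 1/6.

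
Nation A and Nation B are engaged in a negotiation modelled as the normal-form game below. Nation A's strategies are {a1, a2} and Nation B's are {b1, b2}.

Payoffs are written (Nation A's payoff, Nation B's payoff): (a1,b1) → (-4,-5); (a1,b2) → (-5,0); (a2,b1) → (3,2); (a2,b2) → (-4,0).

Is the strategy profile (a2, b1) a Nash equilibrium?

Yes

At (a2, b1), Nation A earns 3; switching to a1 would give -4, so Nation A has no profitable deviation.
Nation B earns 2; switching to b2 would give 0, so Nation B has no profitable deviation.
Neither player can gain by a unilateral deviation, so this profile is a Nash equilibrium.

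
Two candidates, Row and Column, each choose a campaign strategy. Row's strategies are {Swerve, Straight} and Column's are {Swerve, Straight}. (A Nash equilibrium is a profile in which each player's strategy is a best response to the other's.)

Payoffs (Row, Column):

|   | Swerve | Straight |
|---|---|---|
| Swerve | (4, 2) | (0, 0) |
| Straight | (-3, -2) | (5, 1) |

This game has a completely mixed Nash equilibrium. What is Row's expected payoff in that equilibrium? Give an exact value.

First find y, the probability Column plays Swerve, from Row's indifference between Swerve and Straight: 4y = −3y + 5(1−y), giving y = 5/12.
Since Row is indifferent in equilibrium, Row's expected payoff equals the payoff from either row against (5/12, 7/12). Using Swerve: 4(5/12) = 5/3.

5/3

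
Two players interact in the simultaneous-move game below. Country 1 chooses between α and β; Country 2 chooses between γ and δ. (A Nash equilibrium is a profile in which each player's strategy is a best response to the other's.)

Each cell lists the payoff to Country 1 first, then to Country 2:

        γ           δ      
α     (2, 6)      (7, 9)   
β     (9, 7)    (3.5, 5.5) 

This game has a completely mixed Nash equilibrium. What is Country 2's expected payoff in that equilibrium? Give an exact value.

First find p, the probability Country 1 plays α, from Country 2's indifference between γ and δ: 6p + 7(1−p) = 9p + 5.5(1−p), giving p = 1/3.
Since Country 2 is indifferent in equilibrium, Country 2's expected payoff equals the payoff from either column against (1/3, 2/3). Using γ: 6(1/3) + 7(2/3) = 20/3.

20/3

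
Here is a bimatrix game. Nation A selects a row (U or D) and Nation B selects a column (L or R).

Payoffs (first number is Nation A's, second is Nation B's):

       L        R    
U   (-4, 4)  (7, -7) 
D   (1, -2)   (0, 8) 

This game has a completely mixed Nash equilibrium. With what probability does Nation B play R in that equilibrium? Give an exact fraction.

5/12

Let c be the probability that Nation B plays L. In a completely mixed equilibrium, Nation A must be indifferent between U and D.
Nation A's expected payoff from U is −4c + 7(1−c); from D it is c.
Setting these equal: −11c + 7 = c, so c = 7/12.
Therefore Nation B plays R with probability 1 − 7/12 = 5/12.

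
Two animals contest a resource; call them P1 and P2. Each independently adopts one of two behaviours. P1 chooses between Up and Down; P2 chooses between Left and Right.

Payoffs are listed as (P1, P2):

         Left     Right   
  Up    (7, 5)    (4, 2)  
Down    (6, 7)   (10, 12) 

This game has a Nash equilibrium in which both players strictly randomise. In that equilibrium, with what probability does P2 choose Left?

6/7

Let c be the probability that P2 plays Left. In a completely mixed equilibrium, P1 must be indifferent between Up and Down.
P1's expected payoff from Up is 7c + 4(1−c); from Down it is 6c + 10(1−c).
Setting these equal: 3c + 4 = −4c + 10, so c = 6/7.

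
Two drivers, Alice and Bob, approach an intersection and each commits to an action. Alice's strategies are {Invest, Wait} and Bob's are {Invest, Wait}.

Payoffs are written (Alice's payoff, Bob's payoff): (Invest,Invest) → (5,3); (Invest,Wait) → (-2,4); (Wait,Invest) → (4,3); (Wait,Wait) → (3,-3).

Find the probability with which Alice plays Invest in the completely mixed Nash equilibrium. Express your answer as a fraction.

Let p be the probability that Alice plays Invest. In a completely mixed equilibrium, Bob must be indifferent between Invest and Wait.
Bob's expected payoff from Invest is 3p + 3(1−p); from Wait it is 4p − 3(1−p).
Setting these equal: 3 = 7p − 3, so p = 6/7.

6/7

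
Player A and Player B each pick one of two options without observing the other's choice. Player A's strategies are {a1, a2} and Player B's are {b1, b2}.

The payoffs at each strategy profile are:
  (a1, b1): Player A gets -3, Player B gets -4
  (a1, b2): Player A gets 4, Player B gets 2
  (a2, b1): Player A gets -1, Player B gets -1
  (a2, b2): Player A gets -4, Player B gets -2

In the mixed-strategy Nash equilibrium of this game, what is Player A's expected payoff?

-8/5

First find y, the probability Player B plays b1, from Player A's indifference between a1 and a2: −3y + 4(1−y) = −y − 4(1−y), giving y = 4/5.
Since Player A is indifferent in equilibrium, Player A's expected payoff equals the payoff from either row against (4/5, 1/5). Using a1: −3(4/5) + 4(1/5) = -8/5.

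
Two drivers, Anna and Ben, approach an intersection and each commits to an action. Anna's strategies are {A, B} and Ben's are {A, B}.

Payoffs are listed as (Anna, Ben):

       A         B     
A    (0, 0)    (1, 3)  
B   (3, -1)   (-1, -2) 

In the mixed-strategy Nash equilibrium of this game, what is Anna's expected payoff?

3/5

First find y, the probability Ben plays A, from Anna's indifference between A and B: (1−y) = 3y − (1−y), giving y = 2/5.
Since Anna is indifferent in equilibrium, Anna's expected payoff equals the payoff from either row against (2/5, 3/5). Using A: (3/5) = 3/5.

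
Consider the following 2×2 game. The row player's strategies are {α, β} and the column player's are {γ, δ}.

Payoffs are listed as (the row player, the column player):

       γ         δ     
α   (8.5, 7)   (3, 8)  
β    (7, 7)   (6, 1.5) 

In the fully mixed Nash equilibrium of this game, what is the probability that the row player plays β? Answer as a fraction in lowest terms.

Let p be the probability that the row player plays α. In a completely mixed equilibrium, the column player must be indifferent between γ and δ.
The column player's expected payoff from γ is 7p + 7(1−p); from δ it is 8p + 1.5(1−p).
Setting these equal: 7 = 6.5p + 1.5, so p = 11/13.
Therefore the row player plays β with probability 1 − 11/13 = 2/13.

2/13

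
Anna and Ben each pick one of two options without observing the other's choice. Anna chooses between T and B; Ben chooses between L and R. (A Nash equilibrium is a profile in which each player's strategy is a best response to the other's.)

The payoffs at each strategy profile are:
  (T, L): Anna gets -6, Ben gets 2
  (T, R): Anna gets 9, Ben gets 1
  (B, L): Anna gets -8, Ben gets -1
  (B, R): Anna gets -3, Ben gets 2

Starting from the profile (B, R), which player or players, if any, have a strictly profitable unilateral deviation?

Anna

Anna at (B, R) earns -3; deviating to T yields 9 — a strict improvement.
Ben earns 2; deviating to L yields -1 — not better.
Only Anna has a strictly profitable deviation.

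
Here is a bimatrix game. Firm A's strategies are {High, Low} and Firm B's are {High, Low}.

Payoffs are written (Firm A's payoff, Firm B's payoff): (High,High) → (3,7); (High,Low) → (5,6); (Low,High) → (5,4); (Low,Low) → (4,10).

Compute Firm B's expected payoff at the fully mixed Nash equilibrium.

First find p, the probability Firm A plays High, from Firm B's indifference between High and Low: 7p + 4(1−p) = 6p + 10(1−p), giving p = 6/7.
Since Firm B is indifferent in equilibrium, Firm B's expected payoff equals the payoff from either column against (6/7, 1/7). Using High: 7(6/7) + 4(1/7) = 46/7.

46/7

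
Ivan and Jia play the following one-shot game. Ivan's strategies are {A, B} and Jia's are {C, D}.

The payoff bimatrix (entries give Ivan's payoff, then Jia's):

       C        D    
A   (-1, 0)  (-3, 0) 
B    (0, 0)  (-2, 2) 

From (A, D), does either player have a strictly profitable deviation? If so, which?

Ivan at (A, D) earns -3; deviating to B yields -2 — a strict improvement.
Jia earns 0; deviating to C yields 0 — not better.
Only Ivan has a strictly profitable deviation.

Ivan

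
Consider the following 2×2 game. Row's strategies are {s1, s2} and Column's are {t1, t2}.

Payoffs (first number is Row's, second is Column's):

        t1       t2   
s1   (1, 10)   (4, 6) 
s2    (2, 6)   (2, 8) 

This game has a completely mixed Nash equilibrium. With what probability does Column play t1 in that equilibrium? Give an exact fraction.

Let q be the probability that Column plays t1. In a completely mixed equilibrium, Row must be indifferent between s1 and s2.
Row's expected payoff from s1 is q + 4(1−q); from s2 it is 2q + 2(1−q).
Setting these equal: −3q + 4 = 2, so q = 2/3.

2/3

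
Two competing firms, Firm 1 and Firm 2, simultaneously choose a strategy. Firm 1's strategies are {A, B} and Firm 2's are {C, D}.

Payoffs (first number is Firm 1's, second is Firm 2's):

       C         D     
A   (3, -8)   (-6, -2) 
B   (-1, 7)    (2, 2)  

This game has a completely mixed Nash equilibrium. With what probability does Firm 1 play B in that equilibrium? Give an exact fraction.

6/11

Let p be the probability that Firm 1 plays A. In a completely mixed equilibrium, Firm 2 must be indifferent between C and D.
Firm 2's expected payoff from C is −8p + 7(1−p); from D it is −2p + 2(1−p).
Setting these equal: −15p + 7 = −4p + 2, so p = 5/11.
Therefore Firm 1 plays B with probability 1 − 5/11 = 6/11.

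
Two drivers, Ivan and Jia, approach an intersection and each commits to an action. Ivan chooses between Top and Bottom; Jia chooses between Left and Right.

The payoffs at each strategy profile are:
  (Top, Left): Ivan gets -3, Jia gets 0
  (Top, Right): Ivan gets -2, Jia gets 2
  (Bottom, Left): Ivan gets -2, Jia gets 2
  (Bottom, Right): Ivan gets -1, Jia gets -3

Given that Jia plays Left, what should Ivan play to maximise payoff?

Against Left, Ivan earns -3 from Top and -2 from Bottom.
So Bottom is the best response.

Bottom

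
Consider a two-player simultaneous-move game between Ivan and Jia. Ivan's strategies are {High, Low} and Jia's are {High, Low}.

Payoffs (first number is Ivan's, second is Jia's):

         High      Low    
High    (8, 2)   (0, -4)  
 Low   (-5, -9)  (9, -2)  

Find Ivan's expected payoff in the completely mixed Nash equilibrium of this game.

First find y, the probability Jia plays High, from Ivan's indifference between High and Low: 8y = −5y + 9(1−y), giving y = 9/22.
Since Ivan is indifferent in equilibrium, Ivan's expected payoff equals the payoff from either row against (9/22, 13/22). Using High: 8(9/22) = 36/11.

36/11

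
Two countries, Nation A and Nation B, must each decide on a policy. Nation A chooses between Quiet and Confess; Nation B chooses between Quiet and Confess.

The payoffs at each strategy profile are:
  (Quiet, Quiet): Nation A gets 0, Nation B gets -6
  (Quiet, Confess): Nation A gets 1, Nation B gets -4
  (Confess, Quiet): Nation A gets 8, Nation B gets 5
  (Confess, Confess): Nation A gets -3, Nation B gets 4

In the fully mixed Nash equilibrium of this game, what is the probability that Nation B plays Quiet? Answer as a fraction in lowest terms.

1/3

Let q be the probability that Nation B plays Quiet. In a completely mixed equilibrium, Nation A must be indifferent between Quiet and Confess.
Nation A's expected payoff from Quiet is (1−q); from Confess it is 8q − 3(1−q).
Setting these equal: −q + 1 = 11q − 3, so q = 1/3.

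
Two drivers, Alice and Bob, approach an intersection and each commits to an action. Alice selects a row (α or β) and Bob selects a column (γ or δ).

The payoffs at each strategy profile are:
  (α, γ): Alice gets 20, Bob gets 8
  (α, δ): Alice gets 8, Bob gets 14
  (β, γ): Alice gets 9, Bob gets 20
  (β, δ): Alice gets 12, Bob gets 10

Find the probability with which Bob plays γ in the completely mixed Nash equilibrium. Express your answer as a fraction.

4/15

Let y be the probability that Bob plays γ. In a completely mixed equilibrium, Alice must be indifferent between α and β.
Alice's expected payoff from α is 20y + 8(1−y); from β it is 9y + 12(1−y).
Setting these equal: 12y + 8 = −3y + 12, so y = 4/15.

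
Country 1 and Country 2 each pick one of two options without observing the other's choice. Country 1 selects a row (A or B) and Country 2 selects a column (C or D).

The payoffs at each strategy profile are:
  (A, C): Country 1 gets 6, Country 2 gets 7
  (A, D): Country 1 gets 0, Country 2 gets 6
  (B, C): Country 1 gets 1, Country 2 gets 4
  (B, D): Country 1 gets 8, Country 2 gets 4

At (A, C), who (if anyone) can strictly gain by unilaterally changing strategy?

Country 1 at (A, C) earns 6; deviating to B yields 1 — not better.
Country 2 earns 7; deviating to D yields 6 — not better.
Neither player can strictly improve; the profile is a Nash equilibrium.

Neither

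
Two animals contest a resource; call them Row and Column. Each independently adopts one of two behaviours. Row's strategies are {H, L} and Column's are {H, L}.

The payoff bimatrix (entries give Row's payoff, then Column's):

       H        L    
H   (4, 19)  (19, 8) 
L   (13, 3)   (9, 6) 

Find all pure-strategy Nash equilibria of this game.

(H, H): Row prefers L (13 > 4) — not an equilibrium.
(H, L): Column prefers H (19 > 8) — not an equilibrium.
(L, H): Column prefers L (6 > 3) — not an equilibrium.
(L, L): Row prefers H (19 > 9) — not an equilibrium.

none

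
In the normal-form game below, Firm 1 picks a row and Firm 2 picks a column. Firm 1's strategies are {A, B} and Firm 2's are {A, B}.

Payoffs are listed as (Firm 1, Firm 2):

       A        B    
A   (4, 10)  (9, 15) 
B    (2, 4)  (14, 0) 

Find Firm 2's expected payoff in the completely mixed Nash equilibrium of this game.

First find x, the probability Firm 1 plays A, from Firm 2's indifference between A and B: 10x + 4(1−x) = 15x, giving x = 4/9.
Since Firm 2 is indifferent in equilibrium, Firm 2's expected payoff equals the payoff from either column against (4/9, 5/9). Using A: 10(4/9) + 4(5/9) = 20/3.

20/3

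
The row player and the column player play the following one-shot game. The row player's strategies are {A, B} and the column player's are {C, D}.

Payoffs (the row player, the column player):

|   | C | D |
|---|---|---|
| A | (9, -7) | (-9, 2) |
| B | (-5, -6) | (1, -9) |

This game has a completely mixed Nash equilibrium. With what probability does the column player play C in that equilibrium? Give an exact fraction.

5/12

Let c be the probability that the column player plays C. In a completely mixed equilibrium, the row player must be indifferent between A and B.
The row player's expected payoff from A is 9c − 9(1−c); from B it is −5c + (1−c).
Setting these equal: 18c − 9 = −6c + 1, so c = 5/12.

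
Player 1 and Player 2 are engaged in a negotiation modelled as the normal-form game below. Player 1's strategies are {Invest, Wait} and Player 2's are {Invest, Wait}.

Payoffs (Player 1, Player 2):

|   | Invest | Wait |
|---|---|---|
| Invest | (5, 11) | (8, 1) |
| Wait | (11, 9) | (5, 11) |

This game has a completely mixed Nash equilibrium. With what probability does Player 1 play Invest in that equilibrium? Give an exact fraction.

Let r be the probability that Player 1 plays Invest. In a completely mixed equilibrium, Player 2 must be indifferent between Invest and Wait.
Player 2's expected payoff from Invest is 11r + 9(1−r); from Wait it is r + 11(1−r).
Setting these equal: 2r + 9 = −10r + 11, so r = 1/6.

1/6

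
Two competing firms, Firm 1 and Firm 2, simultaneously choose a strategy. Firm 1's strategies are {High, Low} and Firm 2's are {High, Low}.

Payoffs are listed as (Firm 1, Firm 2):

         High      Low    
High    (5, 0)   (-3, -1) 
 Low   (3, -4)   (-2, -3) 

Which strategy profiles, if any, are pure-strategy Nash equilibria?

(High, High) and (Low, Low)

(High, High): Firm 1 gets 5 ≥ 3 from Low, and Firm 2 gets 0 ≥ -1 from Low — Nash equilibrium.
(High, Low): Firm 1 prefers Low (-2 > -3); Firm 2 prefers High (0 > -1) — not an equilibrium.
(Low, High): Firm 1 prefers High (5 > 3); Firm 2 prefers Low (-3 > -4) — not an equilibrium.
(Low, Low): Firm 1 gets -2 ≥ -3 from High, and Firm 2 gets -3 ≥ -4 from High — Nash equilibrium.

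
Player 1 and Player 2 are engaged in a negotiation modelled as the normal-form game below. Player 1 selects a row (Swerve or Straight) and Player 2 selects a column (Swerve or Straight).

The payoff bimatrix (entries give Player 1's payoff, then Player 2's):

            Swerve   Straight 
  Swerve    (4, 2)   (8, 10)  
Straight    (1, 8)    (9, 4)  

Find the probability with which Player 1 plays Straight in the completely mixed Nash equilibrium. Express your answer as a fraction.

2/3

Let r be the probability that Player 1 plays Swerve. In a completely mixed equilibrium, Player 2 must be indifferent between Swerve and Straight.
Player 2's expected payoff from Swerve is 2r + 8(1−r); from Straight it is 10r + 4(1−r).
Setting these equal: −6r + 8 = 6r + 4, so r = 1/3.
Therefore Player 1 plays Straight with probability 1 − 1/3 = 2/3.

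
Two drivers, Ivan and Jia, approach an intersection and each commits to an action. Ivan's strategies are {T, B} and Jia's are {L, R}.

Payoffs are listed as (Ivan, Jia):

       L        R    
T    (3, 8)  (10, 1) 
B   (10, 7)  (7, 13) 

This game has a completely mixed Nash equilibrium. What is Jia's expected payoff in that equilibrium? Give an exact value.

First find p, the probability Ivan plays T, from Jia's indifference between L and R: 8p + 7(1−p) = p + 13(1−p), giving p = 6/13.
Since Jia is indifferent in equilibrium, Jia's expected payoff equals the payoff from either column against (6/13, 7/13). Using L: 8(6/13) + 7(7/13) = 97/13.

97/13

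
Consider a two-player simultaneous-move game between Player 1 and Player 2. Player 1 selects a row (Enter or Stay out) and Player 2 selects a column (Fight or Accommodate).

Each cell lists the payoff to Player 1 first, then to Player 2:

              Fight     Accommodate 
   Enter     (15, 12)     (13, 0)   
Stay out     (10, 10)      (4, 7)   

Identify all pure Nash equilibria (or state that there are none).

(Enter, Fight)

(Enter, Fight): Player 1 gets 15 ≥ 10 from Stay out, and Player 2 gets 12 ≥ 0 from Accommodate — Nash equilibrium.
(Enter, Accommodate): Player 2 prefers Fight (12 > 0) — not an equilibrium.
(Stay out, Fight): Player 1 prefers Enter (15 > 10) — not an equilibrium.
(Stay out, Accommodate): Player 1 prefers Enter (13 > 4); Player 2 prefers Fight (10 > 7) — not an equilibrium.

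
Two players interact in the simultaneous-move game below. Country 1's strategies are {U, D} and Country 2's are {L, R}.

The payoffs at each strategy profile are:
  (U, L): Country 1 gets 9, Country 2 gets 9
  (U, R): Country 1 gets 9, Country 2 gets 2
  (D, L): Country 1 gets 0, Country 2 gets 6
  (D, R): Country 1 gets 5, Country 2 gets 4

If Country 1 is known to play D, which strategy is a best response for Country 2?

Against D, Country 2 earns 6 from L and 4 from R.
So L is the best response.

L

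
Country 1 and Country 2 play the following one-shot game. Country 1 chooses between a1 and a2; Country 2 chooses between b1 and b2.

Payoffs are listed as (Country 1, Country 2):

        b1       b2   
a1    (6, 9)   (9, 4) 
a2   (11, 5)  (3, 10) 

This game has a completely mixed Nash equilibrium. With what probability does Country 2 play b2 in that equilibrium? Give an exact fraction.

Let q be the probability that Country 2 plays b1. In a completely mixed equilibrium, Country 1 must be indifferent between a1 and a2.
Country 1's expected payoff from a1 is 6q + 9(1−q); from a2 it is 11q + 3(1−q).
Setting these equal: −3q + 9 = 8q + 3, so q = 6/11.
Therefore Country 2 plays b2 with probability 1 − 6/11 = 5/11.

5/11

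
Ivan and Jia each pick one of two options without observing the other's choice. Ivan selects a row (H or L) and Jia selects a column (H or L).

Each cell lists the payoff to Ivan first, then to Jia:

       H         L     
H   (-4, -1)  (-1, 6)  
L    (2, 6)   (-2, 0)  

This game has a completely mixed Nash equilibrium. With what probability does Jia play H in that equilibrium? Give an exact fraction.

Let q be the probability that Jia plays H. In a completely mixed equilibrium, Ivan must be indifferent between H and L.
Ivan's expected payoff from H is −4q − (1−q); from L it is 2q − 2(1−q).
Setting these equal: −3q − 1 = 4q − 2, so q = 1/7.

1/7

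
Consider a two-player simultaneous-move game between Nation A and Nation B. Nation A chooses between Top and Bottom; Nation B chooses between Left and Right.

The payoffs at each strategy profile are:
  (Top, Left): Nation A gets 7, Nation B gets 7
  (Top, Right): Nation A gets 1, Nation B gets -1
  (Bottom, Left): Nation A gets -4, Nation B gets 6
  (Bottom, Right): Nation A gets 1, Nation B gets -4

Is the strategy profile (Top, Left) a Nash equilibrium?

Yes

At (Top, Left), Nation A earns 7; switching to Bottom would give -4, so Nation A has no profitable deviation.
Nation B earns 7; switching to Right would give -1, so Nation B has no profitable deviation.
Neither player can gain by a unilateral deviation, so this profile is a Nash equilibrium.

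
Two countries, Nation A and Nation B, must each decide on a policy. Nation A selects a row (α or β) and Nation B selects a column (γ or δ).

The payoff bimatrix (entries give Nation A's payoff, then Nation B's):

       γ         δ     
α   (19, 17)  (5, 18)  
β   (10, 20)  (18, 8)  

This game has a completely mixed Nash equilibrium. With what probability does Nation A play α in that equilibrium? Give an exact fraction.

Let p be the probability that Nation A plays α. In a completely mixed equilibrium, Nation B must be indifferent between γ and δ.
Nation B's expected payoff from γ is 17p + 20(1−p); from δ it is 18p + 8(1−p).
Setting these equal: −3p + 20 = 10p + 8, so p = 12/13.

12/13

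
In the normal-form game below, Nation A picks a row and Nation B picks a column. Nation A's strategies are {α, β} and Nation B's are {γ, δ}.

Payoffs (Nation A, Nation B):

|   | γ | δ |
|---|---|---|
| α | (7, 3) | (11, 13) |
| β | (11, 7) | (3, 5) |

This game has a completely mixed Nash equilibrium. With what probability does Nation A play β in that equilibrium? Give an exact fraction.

5/6

Let p be the probability that Nation A plays α. In a completely mixed equilibrium, Nation B must be indifferent between γ and δ.
Nation B's expected payoff from γ is 3p + 7(1−p); from δ it is 13p + 5(1−p).
Setting these equal: −4p + 7 = 8p + 5, so p = 1/6.
Therefore Nation A plays β with probability 1 − 1/6 = 5/6.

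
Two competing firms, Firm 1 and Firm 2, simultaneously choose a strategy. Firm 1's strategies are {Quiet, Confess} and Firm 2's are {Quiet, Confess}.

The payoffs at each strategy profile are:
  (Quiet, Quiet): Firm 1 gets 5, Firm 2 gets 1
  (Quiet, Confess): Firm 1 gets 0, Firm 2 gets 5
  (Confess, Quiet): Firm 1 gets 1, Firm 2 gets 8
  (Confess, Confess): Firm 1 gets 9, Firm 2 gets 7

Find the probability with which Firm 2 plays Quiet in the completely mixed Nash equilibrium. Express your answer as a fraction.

Let c be the probability that Firm 2 plays Quiet. In a completely mixed equilibrium, Firm 1 must be indifferent between Quiet and Confess.
Firm 1's expected payoff from Quiet is 5c; from Confess it is c + 9(1−c).
Setting these equal: 5c = −8c + 9, so c = 9/13.

9/13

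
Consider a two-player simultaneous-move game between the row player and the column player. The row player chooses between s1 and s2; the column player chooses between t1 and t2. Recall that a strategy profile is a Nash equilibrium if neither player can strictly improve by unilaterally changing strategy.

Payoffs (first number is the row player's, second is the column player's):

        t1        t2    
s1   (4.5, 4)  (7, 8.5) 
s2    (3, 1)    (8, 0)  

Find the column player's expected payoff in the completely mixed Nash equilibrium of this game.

First find x, the probability the row player plays s1, from the column player's indifference between t1 and t2: 4x + (1−x) = 8.5x, giving x = 2/11.
Since the column player is indifferent in equilibrium, the column player's expected payoff equals the payoff from either column against (2/11, 9/11). Using t1: 4(2/11) + (9/11) = 17/11.

17/11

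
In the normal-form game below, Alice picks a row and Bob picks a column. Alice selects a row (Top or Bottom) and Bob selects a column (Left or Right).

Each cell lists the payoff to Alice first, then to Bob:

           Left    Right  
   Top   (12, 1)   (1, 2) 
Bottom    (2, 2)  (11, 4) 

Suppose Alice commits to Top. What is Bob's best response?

Against Top, Bob earns 1 from Left and 2 from Right.
So Right is the best response.

Right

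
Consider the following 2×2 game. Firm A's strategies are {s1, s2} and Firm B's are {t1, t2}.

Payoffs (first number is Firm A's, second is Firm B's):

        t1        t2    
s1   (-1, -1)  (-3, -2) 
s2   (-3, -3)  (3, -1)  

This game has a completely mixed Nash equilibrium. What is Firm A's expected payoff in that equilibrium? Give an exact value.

-3/2

First find q, the probability Firm B plays t1, from Firm A's indifference between s1 and s2: −q − 3(1−q) = −3q + 3(1−q), giving q = 3/4.
Since Firm A is indifferent in equilibrium, Firm A's expected payoff equals the payoff from either row against (3/4, 1/4). Using s1: −(3/4) − 3(1/4) = -3/2.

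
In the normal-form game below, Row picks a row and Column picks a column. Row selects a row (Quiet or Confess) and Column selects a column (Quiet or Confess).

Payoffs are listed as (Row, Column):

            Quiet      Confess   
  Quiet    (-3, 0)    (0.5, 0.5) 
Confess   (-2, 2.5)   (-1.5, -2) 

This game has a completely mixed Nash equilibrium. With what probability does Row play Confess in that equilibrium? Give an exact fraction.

Let r be the probability that Row plays Quiet. In a completely mixed equilibrium, Column must be indifferent between Quiet and Confess.
Column's expected payoff from Quiet is 2.5(1−r); from Confess it is 0.5r − 2(1−r).
Setting these equal: −2.5r + 2.5 = 2.5r − 2, so r = 9/10.
Therefore Row plays Confess with probability 1 − 9/10 = 1/10.

1/10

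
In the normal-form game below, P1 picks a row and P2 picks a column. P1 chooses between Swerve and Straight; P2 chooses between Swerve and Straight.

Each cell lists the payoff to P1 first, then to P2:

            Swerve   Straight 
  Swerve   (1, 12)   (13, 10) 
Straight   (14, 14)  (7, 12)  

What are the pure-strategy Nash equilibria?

(Straight, Swerve)

(Swerve, Swerve): P1 prefers Straight (14 > 1) — not an equilibrium.
(Swerve, Straight): P2 prefers Swerve (12 > 10) — not an equilibrium.
(Straight, Swerve): P1 gets 14 ≥ 1 from Swerve, and P2 gets 14 ≥ 12 from Straight — Nash equilibrium.
(Straight, Straight): P1 prefers Swerve (13 > 7); P2 prefers Swerve (14 > 12) — not an equilibrium.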